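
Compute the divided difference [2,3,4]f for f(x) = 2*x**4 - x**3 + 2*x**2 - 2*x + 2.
103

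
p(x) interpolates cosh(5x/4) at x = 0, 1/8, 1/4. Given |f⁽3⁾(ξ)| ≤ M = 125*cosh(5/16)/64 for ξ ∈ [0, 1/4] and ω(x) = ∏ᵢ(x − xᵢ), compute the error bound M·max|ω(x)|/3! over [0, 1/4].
125*sqrt(3)*cosh(5/16)/884736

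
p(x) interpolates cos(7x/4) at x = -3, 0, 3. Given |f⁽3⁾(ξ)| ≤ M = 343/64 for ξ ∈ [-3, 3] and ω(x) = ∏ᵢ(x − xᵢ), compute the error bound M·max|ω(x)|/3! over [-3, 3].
343*sqrt(3)/64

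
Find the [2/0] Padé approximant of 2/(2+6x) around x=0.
9*x**2 - 3*x + 1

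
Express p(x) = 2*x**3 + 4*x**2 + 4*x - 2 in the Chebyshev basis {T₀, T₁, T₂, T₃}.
(11/2)T₁ + (2)T₂ + (1/2)T₃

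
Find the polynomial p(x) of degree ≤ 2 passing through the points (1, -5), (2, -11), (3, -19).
-x**2 - 3*x - 1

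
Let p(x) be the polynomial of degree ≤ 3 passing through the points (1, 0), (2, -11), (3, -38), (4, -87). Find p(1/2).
11/8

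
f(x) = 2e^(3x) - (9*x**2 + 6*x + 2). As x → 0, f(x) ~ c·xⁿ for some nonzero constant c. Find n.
3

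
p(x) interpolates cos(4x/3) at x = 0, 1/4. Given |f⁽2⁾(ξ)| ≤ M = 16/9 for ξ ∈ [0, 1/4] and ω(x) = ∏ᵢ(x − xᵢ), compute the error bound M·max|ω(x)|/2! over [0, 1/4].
1/72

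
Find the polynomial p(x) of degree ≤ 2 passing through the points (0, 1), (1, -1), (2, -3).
1 - 2*x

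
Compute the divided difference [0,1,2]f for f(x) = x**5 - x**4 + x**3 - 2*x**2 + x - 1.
9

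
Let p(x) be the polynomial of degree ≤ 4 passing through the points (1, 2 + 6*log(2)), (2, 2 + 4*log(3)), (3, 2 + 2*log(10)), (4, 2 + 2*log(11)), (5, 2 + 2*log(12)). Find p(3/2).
2 + log(81*11**(7/16)*2**(25/64)*3**(19/64)*5**(29/32)/25)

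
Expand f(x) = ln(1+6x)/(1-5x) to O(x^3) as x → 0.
6*x + 12*x**2 + O(x**3)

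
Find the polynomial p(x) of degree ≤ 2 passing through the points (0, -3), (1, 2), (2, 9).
x**2 + 4*x - 3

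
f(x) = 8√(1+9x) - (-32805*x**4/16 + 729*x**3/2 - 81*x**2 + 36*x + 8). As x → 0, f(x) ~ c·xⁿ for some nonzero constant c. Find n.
5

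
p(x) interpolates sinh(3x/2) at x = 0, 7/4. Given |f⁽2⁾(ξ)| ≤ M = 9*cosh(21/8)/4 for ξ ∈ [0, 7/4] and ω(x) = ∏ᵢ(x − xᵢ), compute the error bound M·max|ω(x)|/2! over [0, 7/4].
441*cosh(21/8)/512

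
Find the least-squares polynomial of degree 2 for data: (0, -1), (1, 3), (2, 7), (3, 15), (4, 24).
-4/5 + (11/5)x + x²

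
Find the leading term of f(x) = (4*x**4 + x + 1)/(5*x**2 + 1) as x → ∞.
4*x**2/5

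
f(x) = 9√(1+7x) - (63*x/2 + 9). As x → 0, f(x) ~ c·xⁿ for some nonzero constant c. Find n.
2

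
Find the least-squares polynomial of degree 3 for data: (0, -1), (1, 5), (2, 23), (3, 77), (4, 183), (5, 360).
-7/9 + (1555/378)x + (-571/252)x² + (343/108)x³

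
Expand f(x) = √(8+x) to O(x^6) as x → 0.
2*sqrt(2) + sqrt(2)*x/8 - sqrt(2)*x**2/256 + sqrt(2)*x**3/4096 - 5*sqrt(2)*x**4/262144 + 7*sqrt(2)*x**5/4194304 + O(x**6)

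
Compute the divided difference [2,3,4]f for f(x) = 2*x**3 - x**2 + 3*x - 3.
17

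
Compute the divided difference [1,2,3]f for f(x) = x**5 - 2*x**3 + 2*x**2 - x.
80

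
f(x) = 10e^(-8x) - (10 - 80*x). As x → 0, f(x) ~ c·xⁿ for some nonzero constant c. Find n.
2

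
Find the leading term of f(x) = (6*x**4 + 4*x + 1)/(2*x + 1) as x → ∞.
3*x**3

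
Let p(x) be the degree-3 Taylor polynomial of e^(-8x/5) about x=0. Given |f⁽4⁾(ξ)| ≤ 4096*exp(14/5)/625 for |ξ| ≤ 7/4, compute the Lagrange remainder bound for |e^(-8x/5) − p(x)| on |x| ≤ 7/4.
4802*exp(14/5)/1875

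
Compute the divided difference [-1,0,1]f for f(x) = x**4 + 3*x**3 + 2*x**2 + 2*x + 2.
3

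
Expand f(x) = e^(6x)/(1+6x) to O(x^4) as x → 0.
1 + 18*x**2 - 72*x**3 + O(x**4)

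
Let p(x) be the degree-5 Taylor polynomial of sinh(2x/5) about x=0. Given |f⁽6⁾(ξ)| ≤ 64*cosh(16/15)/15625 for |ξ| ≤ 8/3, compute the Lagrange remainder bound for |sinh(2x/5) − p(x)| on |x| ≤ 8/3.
1048576*cosh(16/15)/512578125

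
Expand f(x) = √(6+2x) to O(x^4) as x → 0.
sqrt(6) + sqrt(6)*x/6 - sqrt(6)*x**2/72 + sqrt(6)*x**3/432 + O(x**4)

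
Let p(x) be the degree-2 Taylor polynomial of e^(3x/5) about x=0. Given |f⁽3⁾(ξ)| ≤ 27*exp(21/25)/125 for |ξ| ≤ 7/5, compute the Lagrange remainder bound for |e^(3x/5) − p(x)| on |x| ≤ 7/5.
3087*exp(21/25)/31250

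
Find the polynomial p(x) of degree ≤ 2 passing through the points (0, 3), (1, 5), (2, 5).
-x**2 + 3*x + 3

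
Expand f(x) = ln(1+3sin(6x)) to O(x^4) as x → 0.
18*x - 162*x**2 + 1836*x**3 + O(x**4)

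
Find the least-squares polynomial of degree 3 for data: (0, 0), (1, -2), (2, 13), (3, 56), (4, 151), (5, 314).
-11/42 + (-391/252)x + (-95/42)x² + (109/36)x³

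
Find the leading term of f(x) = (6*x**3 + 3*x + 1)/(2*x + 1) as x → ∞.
3*x**2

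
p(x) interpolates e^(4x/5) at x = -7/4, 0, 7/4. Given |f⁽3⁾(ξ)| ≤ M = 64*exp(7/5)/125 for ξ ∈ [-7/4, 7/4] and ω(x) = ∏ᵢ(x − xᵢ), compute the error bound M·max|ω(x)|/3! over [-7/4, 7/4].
343*sqrt(3)*exp(7/5)/3375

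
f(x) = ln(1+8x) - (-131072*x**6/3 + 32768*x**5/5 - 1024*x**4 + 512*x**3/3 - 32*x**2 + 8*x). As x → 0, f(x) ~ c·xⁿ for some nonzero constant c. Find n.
7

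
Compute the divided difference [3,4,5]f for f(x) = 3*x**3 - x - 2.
36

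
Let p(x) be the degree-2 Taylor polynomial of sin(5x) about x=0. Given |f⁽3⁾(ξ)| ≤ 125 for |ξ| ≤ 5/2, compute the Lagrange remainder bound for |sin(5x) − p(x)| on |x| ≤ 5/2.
15625/48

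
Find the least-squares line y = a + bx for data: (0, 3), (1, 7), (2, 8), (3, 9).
a = 39/10, b = 19/10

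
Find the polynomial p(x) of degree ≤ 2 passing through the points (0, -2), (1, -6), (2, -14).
-2*x**2 - 2*x - 2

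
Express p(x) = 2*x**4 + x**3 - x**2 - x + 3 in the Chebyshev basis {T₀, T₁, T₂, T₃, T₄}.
(13/4)T₀ + (-1/4)T₁ + (1/2)T₂ + (1/4)T₃ + (1/4)T₄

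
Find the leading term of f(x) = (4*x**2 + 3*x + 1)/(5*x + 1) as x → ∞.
4*x/5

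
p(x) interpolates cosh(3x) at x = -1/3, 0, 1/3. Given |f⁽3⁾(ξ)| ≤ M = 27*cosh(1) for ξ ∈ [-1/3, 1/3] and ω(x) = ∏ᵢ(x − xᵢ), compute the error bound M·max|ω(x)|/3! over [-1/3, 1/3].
sqrt(3)*cosh(1)/27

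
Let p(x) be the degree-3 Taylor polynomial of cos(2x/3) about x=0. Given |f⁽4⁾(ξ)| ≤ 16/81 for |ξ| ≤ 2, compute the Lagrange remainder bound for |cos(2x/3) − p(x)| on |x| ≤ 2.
32/243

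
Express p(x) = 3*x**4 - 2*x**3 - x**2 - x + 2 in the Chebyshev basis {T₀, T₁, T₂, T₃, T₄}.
(21/8)T₀ + (-5/2)T₁ + T₂ + (-1/2)T₃ + (3/8)T₄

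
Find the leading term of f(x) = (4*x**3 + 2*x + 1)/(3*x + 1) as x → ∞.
4*x**2/3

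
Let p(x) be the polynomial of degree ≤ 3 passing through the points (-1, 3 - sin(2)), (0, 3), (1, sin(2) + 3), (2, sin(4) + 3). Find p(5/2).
-15*sin(2)/8 + 35*sin(4)/16 + 3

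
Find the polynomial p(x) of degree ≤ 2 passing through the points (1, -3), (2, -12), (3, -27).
-3*x**2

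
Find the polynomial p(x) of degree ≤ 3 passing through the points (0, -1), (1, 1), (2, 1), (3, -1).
-x**2 + 3*x - 1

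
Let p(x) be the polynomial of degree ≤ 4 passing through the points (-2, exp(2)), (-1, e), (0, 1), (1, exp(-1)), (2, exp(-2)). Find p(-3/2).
(-5 + 28*e + 35*(-2 + exp(2) + 4*e)*exp(2))*exp(-2)/128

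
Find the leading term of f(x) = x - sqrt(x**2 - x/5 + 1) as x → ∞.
1/10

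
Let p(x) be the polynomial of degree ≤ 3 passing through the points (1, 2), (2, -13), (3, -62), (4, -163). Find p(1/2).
19/8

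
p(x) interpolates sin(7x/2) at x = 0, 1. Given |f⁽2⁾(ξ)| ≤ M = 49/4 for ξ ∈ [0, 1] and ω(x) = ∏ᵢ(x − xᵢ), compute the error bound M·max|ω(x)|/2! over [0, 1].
49/32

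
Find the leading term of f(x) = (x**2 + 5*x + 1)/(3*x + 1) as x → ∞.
x/3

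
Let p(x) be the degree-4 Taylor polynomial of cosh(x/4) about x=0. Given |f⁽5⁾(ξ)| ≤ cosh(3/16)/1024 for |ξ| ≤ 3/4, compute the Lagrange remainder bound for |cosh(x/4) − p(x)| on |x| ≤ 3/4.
81*cosh(3/16)/41943040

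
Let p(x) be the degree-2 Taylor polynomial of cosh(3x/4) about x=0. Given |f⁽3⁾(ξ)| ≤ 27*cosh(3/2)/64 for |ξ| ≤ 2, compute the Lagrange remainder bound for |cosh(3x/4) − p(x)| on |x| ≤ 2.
9*cosh(3/2)/16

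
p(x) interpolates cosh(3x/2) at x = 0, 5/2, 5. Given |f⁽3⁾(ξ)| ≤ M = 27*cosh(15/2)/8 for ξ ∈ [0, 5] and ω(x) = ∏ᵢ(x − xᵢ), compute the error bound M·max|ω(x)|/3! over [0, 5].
125*sqrt(3)*cosh(15/2)/64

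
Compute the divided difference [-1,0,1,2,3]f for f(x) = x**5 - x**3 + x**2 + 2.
5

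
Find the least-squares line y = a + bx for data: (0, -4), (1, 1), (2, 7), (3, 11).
a = -39/10, b = 51/10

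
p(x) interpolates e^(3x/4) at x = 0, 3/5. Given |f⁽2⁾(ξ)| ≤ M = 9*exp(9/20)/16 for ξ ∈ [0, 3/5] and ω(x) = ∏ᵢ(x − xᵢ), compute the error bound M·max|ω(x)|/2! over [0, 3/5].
81*exp(9/20)/3200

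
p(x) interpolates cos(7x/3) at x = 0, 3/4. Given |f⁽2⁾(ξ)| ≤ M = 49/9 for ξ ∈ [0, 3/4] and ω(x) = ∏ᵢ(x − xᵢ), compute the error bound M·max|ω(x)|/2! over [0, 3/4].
49/128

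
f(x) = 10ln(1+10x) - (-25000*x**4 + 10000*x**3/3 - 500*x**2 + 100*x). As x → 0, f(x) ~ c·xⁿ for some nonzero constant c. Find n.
5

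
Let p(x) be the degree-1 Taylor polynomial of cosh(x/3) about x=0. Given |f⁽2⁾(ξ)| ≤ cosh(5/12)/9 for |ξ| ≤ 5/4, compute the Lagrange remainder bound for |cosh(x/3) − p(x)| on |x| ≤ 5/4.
25*cosh(5/12)/288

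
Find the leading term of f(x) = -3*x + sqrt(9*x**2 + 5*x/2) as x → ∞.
5/12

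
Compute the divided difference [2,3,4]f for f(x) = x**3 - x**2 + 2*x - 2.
8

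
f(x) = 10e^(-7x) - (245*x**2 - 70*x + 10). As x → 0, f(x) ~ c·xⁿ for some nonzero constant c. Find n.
3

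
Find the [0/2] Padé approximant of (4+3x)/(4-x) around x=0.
1/(3*x**2/4 - x + 1)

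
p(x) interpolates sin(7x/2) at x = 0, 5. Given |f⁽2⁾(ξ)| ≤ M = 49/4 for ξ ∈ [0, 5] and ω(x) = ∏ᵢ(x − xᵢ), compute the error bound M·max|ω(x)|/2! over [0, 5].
1225/32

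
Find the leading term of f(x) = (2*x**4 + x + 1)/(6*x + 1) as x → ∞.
x**3/3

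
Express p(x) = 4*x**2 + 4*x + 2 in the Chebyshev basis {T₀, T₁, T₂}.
(4)T₀ + (4)T₁ + (2)T₂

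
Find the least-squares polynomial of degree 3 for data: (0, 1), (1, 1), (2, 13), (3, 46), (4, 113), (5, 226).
55/63 + (-337/378)x + (-125/252)x² + (209/108)x³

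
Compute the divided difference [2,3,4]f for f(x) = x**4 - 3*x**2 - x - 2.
52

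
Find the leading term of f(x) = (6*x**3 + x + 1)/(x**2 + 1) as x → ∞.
6*x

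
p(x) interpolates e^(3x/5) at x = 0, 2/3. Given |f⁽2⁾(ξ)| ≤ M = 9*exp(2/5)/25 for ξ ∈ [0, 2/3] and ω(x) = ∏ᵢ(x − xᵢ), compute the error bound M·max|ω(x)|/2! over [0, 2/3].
exp(2/5)/50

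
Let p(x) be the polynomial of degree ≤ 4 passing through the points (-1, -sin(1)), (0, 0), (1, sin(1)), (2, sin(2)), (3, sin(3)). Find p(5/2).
-65*sin(1)/128 + 35*sin(3)/128 + 35*sin(2)/32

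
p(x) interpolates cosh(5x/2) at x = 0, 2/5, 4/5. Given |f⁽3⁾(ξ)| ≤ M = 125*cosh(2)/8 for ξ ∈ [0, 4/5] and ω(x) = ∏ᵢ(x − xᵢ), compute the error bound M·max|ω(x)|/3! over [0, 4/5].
sqrt(3)*cosh(2)/27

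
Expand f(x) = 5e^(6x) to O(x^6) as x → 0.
5 + 30*x + 90*x**2 + 180*x**3 + 270*x**4 + 324*x**5 + O(x**6)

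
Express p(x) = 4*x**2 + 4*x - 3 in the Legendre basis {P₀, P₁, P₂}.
(-5/3)P₀ + (4)P₁ + (8/3)P₂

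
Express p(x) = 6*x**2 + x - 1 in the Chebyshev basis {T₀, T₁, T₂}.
(2)T₀ + T₁ + (3)T₂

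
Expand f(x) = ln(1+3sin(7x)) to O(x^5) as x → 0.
21*x - 441*x**2/2 + 5831*x**3/2 - 180075*x**4/4 + O(x**5)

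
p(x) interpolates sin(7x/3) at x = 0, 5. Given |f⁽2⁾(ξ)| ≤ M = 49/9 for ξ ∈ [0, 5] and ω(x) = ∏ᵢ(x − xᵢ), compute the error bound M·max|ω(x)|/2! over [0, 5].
1225/72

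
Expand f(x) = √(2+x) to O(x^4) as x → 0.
sqrt(2) + sqrt(2)*x/4 - sqrt(2)*x**2/32 + sqrt(2)*x**3/128 + O(x**4)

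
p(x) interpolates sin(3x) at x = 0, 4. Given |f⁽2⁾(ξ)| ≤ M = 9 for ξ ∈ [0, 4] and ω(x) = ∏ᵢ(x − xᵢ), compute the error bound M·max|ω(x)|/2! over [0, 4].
18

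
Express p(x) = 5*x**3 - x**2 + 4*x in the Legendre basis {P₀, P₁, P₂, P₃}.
(-1/3)P₀ + (7)P₁ + (-2/3)P₂ + (2)P₃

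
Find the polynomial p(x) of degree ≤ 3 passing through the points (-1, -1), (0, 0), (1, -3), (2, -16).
-x**3 - 2*x**2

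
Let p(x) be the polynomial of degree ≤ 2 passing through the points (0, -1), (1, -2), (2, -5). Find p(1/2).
-5/4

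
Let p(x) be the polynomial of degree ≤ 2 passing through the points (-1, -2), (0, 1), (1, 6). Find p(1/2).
13/4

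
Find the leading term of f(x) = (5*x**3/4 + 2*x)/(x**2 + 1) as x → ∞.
5*x/4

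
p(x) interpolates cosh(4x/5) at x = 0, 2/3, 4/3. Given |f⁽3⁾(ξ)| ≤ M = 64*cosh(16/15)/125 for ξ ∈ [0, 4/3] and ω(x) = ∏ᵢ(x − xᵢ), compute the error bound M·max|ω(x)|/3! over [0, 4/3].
512*sqrt(3)*cosh(16/15)/91125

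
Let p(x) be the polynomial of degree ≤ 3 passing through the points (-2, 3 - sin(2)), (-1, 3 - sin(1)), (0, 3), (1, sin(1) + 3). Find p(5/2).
-15*sin(1)/8 + 35*sin(2)/16 + 3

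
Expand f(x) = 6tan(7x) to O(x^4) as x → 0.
42*x + 686*x**3 + O(x**4)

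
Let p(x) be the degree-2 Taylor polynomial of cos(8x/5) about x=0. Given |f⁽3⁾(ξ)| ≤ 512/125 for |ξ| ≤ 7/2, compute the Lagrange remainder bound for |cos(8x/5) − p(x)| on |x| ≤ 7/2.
10976/375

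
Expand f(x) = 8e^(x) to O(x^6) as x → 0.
8 + 8*x + 4*x**2 + 4*x**3/3 + x**4/3 + x**5/15 + O(x**6)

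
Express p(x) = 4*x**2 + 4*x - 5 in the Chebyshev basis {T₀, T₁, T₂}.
(-3)T₀ + (4)T₁ + (2)T₂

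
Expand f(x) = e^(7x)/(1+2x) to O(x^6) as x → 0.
1 + 5*x + 29*x**2/2 + 169*x**3/6 + 1049*x**4/24 + 6317*x**5/120 + O(x**6)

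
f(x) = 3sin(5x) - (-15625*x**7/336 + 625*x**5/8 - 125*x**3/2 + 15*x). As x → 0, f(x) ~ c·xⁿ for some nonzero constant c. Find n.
9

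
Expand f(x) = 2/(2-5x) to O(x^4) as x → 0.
1 + 5*x/2 + 25*x**2/4 + 125*x**3/8 + O(x**4)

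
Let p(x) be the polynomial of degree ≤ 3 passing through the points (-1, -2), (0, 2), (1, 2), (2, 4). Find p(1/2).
17/8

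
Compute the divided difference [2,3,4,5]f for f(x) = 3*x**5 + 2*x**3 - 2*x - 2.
377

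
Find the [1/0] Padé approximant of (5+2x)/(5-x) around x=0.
3*x/5 + 1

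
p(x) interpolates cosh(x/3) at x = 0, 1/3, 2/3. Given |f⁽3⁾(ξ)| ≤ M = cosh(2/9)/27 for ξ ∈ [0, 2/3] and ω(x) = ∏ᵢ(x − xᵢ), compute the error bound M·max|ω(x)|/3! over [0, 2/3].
sqrt(3)*cosh(2/9)/19683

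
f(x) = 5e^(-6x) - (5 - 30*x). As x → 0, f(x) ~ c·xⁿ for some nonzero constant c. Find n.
2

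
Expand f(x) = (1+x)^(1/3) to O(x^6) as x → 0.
1 + x/3 - x**2/9 + 5*x**3/81 - 10*x**4/243 + 22*x**5/729 + O(x**6)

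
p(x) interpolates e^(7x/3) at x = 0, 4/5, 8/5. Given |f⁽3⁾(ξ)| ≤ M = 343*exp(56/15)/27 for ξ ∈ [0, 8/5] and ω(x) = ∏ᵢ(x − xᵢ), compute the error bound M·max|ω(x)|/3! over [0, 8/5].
21952*sqrt(3)*exp(56/15)/91125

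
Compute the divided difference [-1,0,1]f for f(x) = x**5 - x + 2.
0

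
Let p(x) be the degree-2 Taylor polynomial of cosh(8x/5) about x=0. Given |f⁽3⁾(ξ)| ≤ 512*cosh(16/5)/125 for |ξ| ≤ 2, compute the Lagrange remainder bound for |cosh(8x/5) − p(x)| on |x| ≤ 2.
2048*cosh(16/5)/375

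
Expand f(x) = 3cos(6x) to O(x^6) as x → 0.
3 - 54*x**2 + 162*x**4 + O(x**6)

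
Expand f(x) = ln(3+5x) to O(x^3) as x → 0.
log(3) + 5*x/3 - 25*x**2/18 + O(x**3)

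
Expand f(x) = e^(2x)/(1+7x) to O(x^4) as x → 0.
1 - 5*x + 37*x**2 - 773*x**3/3 + O(x**4)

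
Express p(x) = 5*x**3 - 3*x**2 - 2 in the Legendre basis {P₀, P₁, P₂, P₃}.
(-3)P₀ + (3)P₁ + (-2)P₂ + (2)P₃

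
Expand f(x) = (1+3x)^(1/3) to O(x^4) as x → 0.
1 + x - x**2 + 5*x**3/3 + O(x**4)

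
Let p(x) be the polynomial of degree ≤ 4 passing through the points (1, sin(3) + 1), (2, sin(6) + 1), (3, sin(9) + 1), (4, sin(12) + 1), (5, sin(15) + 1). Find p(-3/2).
1 + 3003*sin(3)/128 + 1155*sin(15)/128 - 2145*sin(6)/32 - 1365*sin(12)/32 + 5005*sin(9)/64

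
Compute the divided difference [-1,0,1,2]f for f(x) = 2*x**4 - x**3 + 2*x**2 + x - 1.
3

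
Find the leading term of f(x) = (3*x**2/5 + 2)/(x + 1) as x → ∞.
3*x/5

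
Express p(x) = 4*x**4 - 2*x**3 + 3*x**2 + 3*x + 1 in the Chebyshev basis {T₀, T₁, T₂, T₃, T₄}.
(4)T₀ + (3/2)T₁ + (7/2)T₂ + (-1/2)T₃ + (1/2)T₄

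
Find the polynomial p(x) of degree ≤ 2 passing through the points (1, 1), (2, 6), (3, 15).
2*x**2 - x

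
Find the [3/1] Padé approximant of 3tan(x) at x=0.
x*(x**2 + 3)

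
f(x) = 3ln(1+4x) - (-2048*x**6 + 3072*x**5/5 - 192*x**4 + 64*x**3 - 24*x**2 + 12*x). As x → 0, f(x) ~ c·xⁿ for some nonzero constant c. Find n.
7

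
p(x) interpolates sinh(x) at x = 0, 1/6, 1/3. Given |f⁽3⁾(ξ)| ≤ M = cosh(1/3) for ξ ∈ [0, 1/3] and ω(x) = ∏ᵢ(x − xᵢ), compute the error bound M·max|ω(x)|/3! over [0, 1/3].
sqrt(3)*cosh(1/3)/5832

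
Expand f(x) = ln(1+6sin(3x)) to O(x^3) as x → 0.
18*x - 162*x**2 + O(x**3)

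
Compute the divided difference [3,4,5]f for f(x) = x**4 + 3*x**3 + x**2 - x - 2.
134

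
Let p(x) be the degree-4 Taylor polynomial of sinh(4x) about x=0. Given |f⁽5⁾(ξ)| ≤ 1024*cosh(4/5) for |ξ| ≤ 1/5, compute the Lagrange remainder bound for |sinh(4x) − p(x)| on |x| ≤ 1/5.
128*cosh(4/5)/46875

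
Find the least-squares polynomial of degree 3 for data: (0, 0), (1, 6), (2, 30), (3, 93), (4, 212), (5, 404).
10/63 + (295/189)x + (95/126)x² + (163/54)x³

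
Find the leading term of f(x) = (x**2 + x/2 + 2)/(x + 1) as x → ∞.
x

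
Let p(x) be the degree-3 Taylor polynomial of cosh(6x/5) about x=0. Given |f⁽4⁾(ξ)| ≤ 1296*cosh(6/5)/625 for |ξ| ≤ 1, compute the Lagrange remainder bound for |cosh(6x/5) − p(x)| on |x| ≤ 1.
54*cosh(6/5)/625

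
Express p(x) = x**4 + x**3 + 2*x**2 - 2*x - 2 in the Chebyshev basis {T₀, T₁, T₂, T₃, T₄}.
(-5/8)T₀ + (-5/4)T₁ + (3/2)T₂ + (1/4)T₃ + (1/8)T₄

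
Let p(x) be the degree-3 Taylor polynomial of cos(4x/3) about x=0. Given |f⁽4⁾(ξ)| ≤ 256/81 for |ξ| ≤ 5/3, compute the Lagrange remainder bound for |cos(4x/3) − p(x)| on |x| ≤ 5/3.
20000/19683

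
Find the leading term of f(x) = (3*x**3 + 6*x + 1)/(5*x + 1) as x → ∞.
3*x**2/5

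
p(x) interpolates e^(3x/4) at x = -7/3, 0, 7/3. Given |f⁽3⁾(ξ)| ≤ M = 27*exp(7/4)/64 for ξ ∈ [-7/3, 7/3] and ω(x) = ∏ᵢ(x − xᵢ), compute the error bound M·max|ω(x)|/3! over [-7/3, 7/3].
343*sqrt(3)*exp(7/4)/1728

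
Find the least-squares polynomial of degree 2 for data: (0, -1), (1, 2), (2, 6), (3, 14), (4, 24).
-29/35 + (37/35)x + (9/7)x²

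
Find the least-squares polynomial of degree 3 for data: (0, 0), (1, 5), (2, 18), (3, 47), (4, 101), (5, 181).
3/14 + (137/84)x + (3/2)x² + (13/12)x³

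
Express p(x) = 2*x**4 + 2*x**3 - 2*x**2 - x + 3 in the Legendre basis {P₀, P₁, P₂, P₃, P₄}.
(41/15)P₀ + (1/5)P₁ + (-4/21)P₂ + (4/5)P₃ + (16/35)P₄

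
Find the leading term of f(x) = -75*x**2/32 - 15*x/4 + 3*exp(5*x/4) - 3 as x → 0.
125*x**3/128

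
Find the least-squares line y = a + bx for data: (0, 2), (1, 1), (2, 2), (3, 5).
a = 1, b = 1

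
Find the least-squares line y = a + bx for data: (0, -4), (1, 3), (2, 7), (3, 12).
a = -33/10, b = 26/5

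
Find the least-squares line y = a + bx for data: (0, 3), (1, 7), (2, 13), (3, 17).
a = 14/5, b = 24/5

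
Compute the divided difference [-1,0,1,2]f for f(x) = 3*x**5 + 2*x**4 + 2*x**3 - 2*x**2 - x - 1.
21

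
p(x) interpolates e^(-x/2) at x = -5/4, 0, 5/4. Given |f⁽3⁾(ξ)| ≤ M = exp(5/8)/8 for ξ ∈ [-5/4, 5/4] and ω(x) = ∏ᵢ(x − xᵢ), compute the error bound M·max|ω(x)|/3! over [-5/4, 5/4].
125*sqrt(3)*exp(5/8)/13824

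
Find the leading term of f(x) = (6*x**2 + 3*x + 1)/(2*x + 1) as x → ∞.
3*x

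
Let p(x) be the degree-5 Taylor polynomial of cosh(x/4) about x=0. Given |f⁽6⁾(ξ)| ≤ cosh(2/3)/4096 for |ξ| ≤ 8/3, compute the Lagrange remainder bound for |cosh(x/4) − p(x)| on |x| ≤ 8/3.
4*cosh(2/3)/32805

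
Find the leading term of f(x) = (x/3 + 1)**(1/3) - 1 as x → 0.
x/9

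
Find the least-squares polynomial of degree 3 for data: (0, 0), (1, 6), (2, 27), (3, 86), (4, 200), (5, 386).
5/21 + (158/63)x + (-13/21)x² + (28/9)x³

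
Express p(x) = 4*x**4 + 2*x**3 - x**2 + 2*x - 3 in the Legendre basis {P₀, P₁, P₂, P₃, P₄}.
(-38/15)P₀ + (16/5)P₁ + (34/21)P₂ + (4/5)P₃ + (32/35)P₄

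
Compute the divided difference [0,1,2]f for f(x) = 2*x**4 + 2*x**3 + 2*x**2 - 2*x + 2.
22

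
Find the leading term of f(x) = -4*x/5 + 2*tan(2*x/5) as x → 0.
16*x**3/375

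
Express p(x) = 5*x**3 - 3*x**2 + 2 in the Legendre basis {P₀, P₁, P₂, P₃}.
P₀ + (3)P₁ + (-2)P₂ + (2)P₃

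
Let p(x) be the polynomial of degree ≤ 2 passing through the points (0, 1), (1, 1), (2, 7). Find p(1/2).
1/4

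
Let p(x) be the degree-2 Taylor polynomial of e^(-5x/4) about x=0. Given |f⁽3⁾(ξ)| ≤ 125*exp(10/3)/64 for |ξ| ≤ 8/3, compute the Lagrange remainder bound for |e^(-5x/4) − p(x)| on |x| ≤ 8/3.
500*exp(10/3)/81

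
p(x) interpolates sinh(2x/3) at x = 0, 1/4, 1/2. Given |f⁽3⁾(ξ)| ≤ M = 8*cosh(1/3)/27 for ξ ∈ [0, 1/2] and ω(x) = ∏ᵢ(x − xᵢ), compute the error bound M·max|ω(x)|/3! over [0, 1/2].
sqrt(3)*cosh(1/3)/5832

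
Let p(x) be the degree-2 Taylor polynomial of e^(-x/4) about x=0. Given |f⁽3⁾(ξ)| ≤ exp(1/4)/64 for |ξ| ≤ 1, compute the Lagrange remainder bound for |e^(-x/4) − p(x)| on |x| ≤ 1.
exp(1/4)/384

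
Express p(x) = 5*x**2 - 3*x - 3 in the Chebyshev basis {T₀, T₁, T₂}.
(-1/2)T₀ + (-3)T₁ + (5/2)T₂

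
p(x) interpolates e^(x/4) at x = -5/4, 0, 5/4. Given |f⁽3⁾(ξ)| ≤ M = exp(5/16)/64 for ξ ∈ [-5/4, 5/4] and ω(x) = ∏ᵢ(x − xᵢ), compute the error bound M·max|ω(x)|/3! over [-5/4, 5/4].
125*sqrt(3)*exp(5/16)/110592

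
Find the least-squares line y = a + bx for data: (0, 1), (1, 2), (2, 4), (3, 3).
a = 13/10, b = 4/5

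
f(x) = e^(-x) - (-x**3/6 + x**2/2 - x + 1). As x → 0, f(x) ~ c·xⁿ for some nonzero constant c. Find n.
4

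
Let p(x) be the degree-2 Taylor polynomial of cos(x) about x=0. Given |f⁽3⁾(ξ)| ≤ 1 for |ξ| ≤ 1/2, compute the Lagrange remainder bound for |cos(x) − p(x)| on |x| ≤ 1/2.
1/48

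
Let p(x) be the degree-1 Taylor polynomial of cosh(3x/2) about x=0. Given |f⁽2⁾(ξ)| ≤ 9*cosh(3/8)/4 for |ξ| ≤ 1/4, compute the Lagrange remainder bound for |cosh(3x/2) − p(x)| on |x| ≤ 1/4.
9*cosh(3/8)/128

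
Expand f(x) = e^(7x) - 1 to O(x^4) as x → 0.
7*x + 49*x**2/2 + 343*x**3/6 + O(x**4)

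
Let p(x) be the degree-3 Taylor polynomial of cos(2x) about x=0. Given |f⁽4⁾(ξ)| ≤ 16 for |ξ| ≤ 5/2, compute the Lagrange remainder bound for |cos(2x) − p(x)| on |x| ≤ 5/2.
625/24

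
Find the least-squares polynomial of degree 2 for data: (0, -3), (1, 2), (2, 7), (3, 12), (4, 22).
-18/7 + (22/7)x + (5/7)x²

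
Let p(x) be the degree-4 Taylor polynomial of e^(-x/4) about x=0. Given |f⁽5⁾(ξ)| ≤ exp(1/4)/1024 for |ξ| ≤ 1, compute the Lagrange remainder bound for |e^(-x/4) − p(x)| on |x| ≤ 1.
exp(1/4)/122880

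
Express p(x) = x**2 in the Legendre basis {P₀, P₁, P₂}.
(1/3)P₀ + (2/3)P₂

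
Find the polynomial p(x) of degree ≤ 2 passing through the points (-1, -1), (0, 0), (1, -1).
-x**2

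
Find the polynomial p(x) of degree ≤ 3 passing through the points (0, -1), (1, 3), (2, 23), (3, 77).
3*x**3 - x**2 + 2*x - 1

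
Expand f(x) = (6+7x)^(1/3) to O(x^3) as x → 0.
6**(1/3) + 7*6**(1/3)*x/18 - 49*6**(1/3)*x**2/324 + O(x**3)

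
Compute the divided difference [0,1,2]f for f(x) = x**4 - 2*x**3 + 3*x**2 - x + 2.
4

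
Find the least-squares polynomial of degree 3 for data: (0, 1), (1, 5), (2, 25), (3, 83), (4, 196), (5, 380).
155/126 + (-5/108)x + (19/252)x² + (163/54)x³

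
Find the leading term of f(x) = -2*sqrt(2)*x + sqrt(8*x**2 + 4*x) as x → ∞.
sqrt(2)/2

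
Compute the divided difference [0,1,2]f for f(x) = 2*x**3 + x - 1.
6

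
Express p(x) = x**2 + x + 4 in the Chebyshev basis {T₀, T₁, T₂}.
(9/2)T₀ + T₁ + (1/2)T₂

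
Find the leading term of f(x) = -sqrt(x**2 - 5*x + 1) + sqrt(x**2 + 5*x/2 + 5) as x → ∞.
15/4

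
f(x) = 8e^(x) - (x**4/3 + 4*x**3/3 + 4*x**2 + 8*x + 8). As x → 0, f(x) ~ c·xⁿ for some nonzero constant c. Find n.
5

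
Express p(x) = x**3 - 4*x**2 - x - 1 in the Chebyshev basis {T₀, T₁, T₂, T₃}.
(-3)T₀ + (-1/4)T₁ + (-2)T₂ + (1/4)T₃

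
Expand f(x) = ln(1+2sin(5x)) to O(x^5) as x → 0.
10*x - 50*x**2 + 875*x**3/3 - 6250*x**4/3 + O(x**5)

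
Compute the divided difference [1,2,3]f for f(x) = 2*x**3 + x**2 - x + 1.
13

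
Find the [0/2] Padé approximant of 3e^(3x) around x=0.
3/(9*x**2/2 - 3*x + 1)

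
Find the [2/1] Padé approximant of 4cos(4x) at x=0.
4 - 32*x**2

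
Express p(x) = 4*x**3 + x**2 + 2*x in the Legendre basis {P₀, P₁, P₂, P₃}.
(1/3)P₀ + (22/5)P₁ + (2/3)P₂ + (8/5)P₃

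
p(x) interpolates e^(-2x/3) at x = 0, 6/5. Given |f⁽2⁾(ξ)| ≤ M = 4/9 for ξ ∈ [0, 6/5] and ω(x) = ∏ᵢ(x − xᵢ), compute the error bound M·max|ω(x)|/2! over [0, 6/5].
2/25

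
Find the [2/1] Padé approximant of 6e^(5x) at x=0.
(25*x**2 + 20*x + 6)/(1 - 5*x/3)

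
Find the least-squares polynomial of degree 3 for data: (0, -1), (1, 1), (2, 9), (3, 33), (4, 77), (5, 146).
-50/63 + (-188/189)x + (283/252)x² + (107/108)x³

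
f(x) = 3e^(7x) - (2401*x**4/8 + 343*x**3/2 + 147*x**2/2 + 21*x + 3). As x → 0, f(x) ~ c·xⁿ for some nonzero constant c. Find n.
5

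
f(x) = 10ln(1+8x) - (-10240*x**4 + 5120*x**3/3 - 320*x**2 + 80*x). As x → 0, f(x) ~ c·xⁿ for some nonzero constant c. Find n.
5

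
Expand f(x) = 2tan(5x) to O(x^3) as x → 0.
10*x + O(x**3)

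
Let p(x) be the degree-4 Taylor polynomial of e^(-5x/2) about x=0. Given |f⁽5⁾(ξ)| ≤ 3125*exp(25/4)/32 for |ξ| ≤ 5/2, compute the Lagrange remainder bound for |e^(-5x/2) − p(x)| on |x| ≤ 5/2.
1953125*exp(25/4)/24576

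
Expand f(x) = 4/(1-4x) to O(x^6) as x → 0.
4 + 16*x + 64*x**2 + 256*x**3 + 1024*x**4 + 4096*x**5 + O(x**6)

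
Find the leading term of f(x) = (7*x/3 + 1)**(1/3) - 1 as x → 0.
7*x/9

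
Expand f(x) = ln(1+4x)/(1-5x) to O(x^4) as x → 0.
4*x + 12*x**2 + 244*x**3/3 + O(x**4)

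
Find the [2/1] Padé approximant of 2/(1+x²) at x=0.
2 - 2*x**2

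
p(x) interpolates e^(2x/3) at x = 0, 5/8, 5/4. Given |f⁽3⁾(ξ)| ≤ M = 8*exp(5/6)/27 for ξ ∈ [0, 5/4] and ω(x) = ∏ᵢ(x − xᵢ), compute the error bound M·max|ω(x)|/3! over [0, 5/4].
125*sqrt(3)*exp(5/6)/46656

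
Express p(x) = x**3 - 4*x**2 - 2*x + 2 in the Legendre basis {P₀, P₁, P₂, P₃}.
(2/3)P₀ + (-7/5)P₁ + (-8/3)P₂ + (2/5)P₃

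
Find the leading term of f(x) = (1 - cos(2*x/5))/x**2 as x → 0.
2/25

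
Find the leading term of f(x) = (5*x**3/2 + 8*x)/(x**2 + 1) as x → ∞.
5*x/2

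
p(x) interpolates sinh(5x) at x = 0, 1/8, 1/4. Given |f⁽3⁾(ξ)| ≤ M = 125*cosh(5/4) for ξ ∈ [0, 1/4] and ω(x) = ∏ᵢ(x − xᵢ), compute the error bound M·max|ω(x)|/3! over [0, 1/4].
125*sqrt(3)*cosh(5/4)/13824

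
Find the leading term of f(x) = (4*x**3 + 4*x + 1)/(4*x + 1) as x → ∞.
x**2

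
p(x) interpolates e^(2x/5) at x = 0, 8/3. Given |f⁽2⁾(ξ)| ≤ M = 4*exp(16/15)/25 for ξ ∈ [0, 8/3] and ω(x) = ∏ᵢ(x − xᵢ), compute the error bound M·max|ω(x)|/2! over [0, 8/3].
32*exp(16/15)/225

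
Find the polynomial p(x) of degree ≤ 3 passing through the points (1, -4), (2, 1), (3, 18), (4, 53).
x**3 - 2*x - 3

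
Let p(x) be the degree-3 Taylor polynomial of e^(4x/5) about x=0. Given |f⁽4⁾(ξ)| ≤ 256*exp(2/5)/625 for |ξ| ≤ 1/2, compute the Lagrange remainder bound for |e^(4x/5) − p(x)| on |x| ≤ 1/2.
2*exp(2/5)/1875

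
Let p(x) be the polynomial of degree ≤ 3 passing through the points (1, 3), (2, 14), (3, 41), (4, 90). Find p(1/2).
13/8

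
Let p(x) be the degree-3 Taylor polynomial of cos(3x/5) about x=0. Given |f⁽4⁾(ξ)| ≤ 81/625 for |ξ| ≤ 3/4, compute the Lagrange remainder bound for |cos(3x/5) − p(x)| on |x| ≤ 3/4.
2187/1280000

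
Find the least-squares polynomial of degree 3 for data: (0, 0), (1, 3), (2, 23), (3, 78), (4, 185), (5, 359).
13/126 + (-583/756)x + (73/126)x² + (301/108)x³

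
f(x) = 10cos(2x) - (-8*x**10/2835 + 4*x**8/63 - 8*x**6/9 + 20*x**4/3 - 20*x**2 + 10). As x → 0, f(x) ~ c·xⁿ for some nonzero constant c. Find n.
12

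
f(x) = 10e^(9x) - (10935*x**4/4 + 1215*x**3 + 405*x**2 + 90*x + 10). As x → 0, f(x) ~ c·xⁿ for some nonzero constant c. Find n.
5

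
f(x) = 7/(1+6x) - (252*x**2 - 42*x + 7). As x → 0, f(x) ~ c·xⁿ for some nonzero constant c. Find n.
3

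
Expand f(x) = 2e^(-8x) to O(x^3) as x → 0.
2 - 16*x + 64*x**2 + O(x**3)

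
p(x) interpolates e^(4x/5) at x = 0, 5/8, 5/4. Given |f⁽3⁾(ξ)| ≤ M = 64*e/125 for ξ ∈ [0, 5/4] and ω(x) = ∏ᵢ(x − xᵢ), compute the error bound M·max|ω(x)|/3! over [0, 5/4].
sqrt(3)*e/216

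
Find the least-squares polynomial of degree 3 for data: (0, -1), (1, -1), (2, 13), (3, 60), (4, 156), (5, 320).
-41/42 + (-379/252)x + (-19/12)x² + (53/18)x³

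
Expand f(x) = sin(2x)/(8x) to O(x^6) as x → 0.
1/4 - x**2/6 + x**4/30 + O(x**6)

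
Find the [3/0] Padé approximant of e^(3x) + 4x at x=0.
9*x**3/2 + 9*x**2/2 + 7*x + 1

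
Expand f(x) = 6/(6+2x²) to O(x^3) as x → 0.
1 - x**2/3 + O(x**3)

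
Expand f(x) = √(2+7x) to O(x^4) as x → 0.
sqrt(2) + 7*sqrt(2)*x/4 - 49*sqrt(2)*x**2/32 + 343*sqrt(2)*x**3/128 + O(x**4)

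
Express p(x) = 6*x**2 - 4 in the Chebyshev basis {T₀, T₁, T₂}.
-T₀ + (3)T₂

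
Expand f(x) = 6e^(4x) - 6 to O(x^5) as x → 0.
24*x + 48*x**2 + 64*x**3 + 64*x**4 + O(x**5)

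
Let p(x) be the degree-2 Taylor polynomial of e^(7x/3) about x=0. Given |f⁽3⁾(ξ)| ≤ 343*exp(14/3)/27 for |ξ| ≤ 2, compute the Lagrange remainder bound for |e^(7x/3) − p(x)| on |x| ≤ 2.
1372*exp(14/3)/81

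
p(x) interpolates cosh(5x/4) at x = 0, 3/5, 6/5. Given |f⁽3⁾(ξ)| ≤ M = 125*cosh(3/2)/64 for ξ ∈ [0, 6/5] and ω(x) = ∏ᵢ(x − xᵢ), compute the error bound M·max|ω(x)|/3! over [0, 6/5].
sqrt(3)*cosh(3/2)/64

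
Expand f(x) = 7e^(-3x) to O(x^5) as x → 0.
7 - 21*x + 63*x**2/2 - 63*x**3/2 + 189*x**4/8 + O(x**5)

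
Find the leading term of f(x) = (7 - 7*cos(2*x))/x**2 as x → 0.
14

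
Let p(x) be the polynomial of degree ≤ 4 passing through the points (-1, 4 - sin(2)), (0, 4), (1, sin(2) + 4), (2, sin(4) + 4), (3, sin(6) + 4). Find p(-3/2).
35*sin(6)/128 + 63*sin(2)/128 - 45*sin(4)/32 + 4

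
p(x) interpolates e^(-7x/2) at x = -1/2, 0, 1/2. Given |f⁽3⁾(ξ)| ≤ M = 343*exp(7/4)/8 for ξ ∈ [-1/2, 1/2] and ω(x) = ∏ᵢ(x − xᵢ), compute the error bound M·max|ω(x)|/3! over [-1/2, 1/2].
343*sqrt(3)*exp(7/4)/1728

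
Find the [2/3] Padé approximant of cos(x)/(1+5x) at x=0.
(1 - 5*x**2/12)/(5*x**3/12 + x**2/12 + 5*x + 1)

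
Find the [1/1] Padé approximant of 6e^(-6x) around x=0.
(6 - 18*x)/(3*x + 1)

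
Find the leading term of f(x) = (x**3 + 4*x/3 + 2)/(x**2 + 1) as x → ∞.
x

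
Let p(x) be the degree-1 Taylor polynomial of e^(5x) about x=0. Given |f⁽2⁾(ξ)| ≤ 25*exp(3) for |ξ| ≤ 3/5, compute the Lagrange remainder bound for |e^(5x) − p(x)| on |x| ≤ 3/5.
9*exp(3)/2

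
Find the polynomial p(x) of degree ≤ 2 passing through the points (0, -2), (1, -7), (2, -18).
-3*x**2 - 2*x - 2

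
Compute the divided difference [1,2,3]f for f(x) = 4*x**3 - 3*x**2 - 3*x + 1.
21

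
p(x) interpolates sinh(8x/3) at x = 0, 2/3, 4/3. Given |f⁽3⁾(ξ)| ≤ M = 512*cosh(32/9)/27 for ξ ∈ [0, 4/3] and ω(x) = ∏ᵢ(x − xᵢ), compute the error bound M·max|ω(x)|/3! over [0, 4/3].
4096*sqrt(3)*cosh(32/9)/19683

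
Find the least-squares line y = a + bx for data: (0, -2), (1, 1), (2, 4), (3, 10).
a = -13/5, b = 39/10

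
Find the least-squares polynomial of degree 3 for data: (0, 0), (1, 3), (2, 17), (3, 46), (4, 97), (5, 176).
-11/126 + (251/756)x + (521/252)x² + (53/54)x³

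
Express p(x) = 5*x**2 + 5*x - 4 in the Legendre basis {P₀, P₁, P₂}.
(-7/3)P₀ + (5)P₁ + (10/3)P₂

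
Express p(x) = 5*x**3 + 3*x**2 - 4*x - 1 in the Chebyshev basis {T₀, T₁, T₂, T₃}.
(1/2)T₀ + (-1/4)T₁ + (3/2)T₂ + (5/4)T₃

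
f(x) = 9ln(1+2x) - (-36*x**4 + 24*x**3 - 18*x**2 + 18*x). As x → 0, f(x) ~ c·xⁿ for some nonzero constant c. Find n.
5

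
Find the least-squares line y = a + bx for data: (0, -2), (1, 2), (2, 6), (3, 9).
a = -9/5, b = 37/10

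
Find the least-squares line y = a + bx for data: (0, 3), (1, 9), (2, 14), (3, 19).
a = 33/10, b = 53/10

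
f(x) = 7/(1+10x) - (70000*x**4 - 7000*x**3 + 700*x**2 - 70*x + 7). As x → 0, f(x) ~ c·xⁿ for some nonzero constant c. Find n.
5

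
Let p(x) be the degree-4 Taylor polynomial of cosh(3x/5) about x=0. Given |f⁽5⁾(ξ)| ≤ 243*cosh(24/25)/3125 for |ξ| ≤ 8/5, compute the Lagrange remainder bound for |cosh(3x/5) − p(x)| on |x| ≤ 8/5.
331776*cosh(24/25)/48828125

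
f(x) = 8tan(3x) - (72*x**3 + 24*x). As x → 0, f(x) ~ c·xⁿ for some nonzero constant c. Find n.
5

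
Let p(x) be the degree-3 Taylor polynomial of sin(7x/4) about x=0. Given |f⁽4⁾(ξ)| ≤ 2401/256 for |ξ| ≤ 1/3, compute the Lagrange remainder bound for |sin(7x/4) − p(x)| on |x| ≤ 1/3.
2401/497664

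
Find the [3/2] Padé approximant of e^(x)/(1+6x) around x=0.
(11717*x**3/274260 + 3291*x**2/13060 + 17187*x/22855 + 1)/(-136033*x**2/91420 + 131462*x/22855 + 1)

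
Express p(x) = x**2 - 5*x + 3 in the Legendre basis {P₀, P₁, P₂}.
(10/3)P₀ + (-5)P₁ + (2/3)P₂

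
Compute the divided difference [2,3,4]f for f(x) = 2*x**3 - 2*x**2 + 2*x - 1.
16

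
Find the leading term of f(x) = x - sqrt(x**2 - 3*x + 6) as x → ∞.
3/2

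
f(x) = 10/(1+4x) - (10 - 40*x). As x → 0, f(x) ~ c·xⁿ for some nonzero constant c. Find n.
2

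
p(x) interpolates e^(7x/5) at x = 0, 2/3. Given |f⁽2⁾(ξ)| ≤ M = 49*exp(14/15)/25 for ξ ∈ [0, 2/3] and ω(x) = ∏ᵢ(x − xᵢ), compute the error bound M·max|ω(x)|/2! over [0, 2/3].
49*exp(14/15)/450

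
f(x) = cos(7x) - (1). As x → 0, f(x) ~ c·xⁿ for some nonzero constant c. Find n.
2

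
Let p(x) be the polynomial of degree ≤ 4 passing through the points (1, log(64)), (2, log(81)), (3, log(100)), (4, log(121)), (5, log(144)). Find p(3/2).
log(81*11**(7/16)*38999023360671744**(1/64)*5**(29/32)/25)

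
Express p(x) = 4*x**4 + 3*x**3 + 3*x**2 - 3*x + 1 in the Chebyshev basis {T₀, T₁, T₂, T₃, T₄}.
(4)T₀ + (-3/4)T₁ + (7/2)T₂ + (3/4)T₃ + (1/2)T₄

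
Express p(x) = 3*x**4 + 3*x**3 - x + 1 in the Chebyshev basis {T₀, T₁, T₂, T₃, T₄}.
(17/8)T₀ + (5/4)T₁ + (3/2)T₂ + (3/4)T₃ + (3/8)T₄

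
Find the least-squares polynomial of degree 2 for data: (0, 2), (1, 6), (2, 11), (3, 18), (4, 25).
68/35 + (123/35)x + (4/7)x²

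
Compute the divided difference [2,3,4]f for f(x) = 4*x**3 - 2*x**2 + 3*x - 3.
34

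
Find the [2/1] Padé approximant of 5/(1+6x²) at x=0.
5 - 30*x**2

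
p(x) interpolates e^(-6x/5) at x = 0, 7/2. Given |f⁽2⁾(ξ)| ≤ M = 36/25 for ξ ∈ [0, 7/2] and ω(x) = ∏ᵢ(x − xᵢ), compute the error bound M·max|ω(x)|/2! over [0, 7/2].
441/200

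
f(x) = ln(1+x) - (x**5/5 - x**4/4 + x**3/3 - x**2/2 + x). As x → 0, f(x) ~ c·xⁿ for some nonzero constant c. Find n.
6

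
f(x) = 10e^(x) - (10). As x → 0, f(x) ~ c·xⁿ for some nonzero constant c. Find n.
1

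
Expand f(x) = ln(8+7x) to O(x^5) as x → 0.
log(8) + 7*x/8 - 49*x**2/128 + 343*x**3/1536 - 2401*x**4/16384 + O(x**5)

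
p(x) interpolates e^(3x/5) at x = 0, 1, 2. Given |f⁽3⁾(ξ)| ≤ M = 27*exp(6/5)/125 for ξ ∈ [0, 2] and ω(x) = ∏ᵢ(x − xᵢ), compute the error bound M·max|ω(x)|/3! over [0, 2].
sqrt(3)*exp(6/5)/125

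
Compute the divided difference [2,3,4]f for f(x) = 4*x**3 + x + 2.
36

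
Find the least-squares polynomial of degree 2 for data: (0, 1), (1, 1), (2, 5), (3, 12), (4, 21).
4/5 + (-9/10)x + (3/2)x²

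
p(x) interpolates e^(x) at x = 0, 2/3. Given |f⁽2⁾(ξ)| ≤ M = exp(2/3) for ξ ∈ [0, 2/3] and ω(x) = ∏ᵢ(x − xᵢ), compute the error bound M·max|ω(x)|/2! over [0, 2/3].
exp(2/3)/18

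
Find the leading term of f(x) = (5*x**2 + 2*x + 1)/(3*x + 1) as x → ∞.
5*x/3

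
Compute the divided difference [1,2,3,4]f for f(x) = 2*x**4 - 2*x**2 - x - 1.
20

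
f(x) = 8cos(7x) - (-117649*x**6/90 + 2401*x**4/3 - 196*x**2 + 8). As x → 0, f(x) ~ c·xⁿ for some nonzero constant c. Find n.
8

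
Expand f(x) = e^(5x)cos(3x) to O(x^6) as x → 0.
1 + 5*x + 8*x**2 - 5*x**3/3 - 161*x**4/6 - 305*x**5/6 + O(x**6)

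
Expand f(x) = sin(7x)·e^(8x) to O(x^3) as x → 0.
7*x + 56*x**2 + O(x**3)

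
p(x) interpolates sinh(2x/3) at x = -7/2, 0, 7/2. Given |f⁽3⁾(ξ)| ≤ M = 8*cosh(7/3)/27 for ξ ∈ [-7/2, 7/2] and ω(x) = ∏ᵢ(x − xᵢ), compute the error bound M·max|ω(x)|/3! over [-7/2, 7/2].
343*sqrt(3)*cosh(7/3)/729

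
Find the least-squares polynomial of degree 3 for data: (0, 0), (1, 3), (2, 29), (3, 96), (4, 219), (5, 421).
-17/126 + (-1273/756)x + (134/63)x² + (325/108)x³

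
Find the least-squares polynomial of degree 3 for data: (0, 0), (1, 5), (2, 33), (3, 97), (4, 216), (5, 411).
-19/63 + (407/189)x + (139/126)x² + (161/54)x³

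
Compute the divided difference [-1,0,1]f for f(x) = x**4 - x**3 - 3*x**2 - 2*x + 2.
-2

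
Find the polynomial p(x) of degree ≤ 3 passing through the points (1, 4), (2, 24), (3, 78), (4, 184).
3*x**3 - x**2 + 2*x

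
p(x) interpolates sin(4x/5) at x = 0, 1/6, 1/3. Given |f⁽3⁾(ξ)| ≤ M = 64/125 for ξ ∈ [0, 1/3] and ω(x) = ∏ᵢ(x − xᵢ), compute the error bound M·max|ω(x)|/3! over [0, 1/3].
8*sqrt(3)/91125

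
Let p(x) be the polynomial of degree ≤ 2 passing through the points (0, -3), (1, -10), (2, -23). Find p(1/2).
-23/4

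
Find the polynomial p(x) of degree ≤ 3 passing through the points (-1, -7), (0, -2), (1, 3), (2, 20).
2*x**3 + 3*x - 2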